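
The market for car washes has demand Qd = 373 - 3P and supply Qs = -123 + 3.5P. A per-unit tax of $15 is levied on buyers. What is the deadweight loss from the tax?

Deadweight loss = 4725/26

Pre-tax equilibrium: P* = 992/13, Q* = 1873/13.
Tax on buyers shifts demand to Qd = 373 − 3(P + 15) = 328 - 3P.
328 - 3P = -123 + 3.5P gives seller price Ps = 902/13; buyers pay Pb = 902/13 + 15 = 1097/13.
New quantity: Q = 373 − 3(1097/13) = 1558/13.
DWL = ½ × 15 × (1873/13 − 1558/13) = 4725/26.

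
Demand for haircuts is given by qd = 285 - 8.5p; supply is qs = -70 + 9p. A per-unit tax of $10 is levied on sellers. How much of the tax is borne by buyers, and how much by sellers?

Pre-tax equilibrium: p* = 142/7, q* = 788/7.
Tax on sellers shifts supply to qs = -70 + 9(p − 10) = -160 + 9p.
285 - 8.5p = -160 + 9p gives buyer price pb = 178/7; sellers receive ps = 178/7 − 10 = 108/7.
New quantity: q = 285 − 8.5(178/7) = 482/7.
Buyer burden = 178/7 − 142/7 = 36/7; seller burden = 142/7 − 108/7 = 34/7.

Buyers bear 36/7, sellers bear 34/7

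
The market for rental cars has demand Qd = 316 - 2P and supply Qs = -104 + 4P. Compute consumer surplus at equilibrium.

Equilibrium: 316 - 2P = -104 + 4P gives P* = 70, Q* = 176.
Demand choke price (Qd = 0): P = 158.
CS = ½(158 − 70)(176) = 7744.

Consumer surplus = 7744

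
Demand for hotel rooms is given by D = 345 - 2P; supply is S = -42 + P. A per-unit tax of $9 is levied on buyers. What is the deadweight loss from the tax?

Pre-tax equilibrium: P* = 129, Q* = 87.
Tax on buyers shifts demand to D = 345 − 2(P + 9) = 327 - 2P.
327 - 2P = -42 + P gives seller price Ps = 123; buyers pay Pb = 123 + 9 = 132.
New quantity: Q = 345 − 2(132) = 81.
DWL = ½ × 9 × (87 − 81) = 27.

Deadweight loss = 27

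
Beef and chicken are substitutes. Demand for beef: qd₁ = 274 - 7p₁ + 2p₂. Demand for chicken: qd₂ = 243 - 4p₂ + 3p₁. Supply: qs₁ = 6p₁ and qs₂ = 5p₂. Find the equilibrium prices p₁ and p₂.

p₁ = 984/37, p₂ = 1327/37

Market 1: 274 - 7p₁ + 2p₂ = 6p₁ → 13p₁ - 2p₂ = 274.
Market 2: 9p₂ - 3p₁ = 243.
Eliminating p₂: 9×(1) + 2×(2) gives 111p₁ = 2952, so p₁ = 984/37.
Back-substitute into (2): p₂ = (243 + 3×984/37) / 9 = 1327/37.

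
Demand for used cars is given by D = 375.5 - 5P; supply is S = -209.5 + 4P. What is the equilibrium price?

P* = 65

Set D = S: 375.5 - 5P = -209.5 + 4P.
585 = 9P, so P* = 65.
Q* = 375.5 − 5(65) = 50.5.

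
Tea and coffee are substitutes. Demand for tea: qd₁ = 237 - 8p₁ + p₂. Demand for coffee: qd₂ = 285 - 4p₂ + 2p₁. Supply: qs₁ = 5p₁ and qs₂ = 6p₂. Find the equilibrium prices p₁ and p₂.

p₁ = 20.7421875, p₂ = 32.6484375

Market 1: 237 - 8p₁ + p₂ = 5p₁ → 13p₁ - p₂ = 237.
Market 2: 10p₂ - 2p₁ = 285.
Eliminating p₂: 10×(1) + 1×(2) gives 128p₁ = 2655, so p₁ = 20.7421875.
Back-substitute into (2): p₂ = (285 + 2×20.7421875) / 10 = 32.6484375.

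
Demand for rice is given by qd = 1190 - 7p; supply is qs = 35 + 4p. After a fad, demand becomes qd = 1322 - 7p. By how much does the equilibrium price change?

Δp = 12

Original equilibrium: p* = 105, q* = 455.
New equilibrium: 1322 - 7p = 35 + 4p, so 1287 = 11p and p' = 117; q' = 1322 − 7(117) = 503.
Change in price: 117 − 105 = 12.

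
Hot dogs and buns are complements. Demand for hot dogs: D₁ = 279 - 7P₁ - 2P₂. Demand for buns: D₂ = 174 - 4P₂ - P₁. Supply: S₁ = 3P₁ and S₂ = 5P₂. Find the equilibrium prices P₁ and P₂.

P₁ = 2163/88, P₂ = 1461/88

Market 1: 279 - 7P₁ - 2P₂ = 3P₁ → 10P₁ + 2P₂ = 279.
Market 2: 9P₂ + P₁ = 174.
Eliminating P₂: 9×(1) − 2×(2) gives 88P₁ = 2163, so P₁ = 2163/88.
Back-substitute into (2): P₂ = (174 − 1×2163/88) / 9 = 1461/88.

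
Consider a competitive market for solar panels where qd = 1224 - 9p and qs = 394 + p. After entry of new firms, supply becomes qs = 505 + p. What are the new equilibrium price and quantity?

Original equilibrium: p* = 83, q* = 477.
New equilibrium: 1224 - 9p = 505 + p, so 719 = 10p and p' = 71.9; q' = 1224 − 9(71.9) = 576.9.

p' = 71.9, q' = 576.9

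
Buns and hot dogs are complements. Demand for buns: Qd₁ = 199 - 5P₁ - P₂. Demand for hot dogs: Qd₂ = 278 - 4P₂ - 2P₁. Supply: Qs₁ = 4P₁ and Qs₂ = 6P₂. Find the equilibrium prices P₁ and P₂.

Market 1: 199 - 5P₁ - P₂ = 4P₁ → 9P₁ + P₂ = 199.
Market 2: 10P₂ + 2P₁ = 278.
Eliminating P₂: 10×(1) − 1×(2) gives 88P₁ = 1712, so P₁ = 214/11.
Back-substitute into (2): P₂ = (278 − 2×214/11) / 10 = 263/11.

P₁ = 214/11, P₂ = 263/11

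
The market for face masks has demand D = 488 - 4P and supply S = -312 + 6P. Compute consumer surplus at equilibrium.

Equilibrium: 488 - 4P = -312 + 6P gives P* = 80, Q* = 168.
Demand choke price (D = 0): P = 122.
CS = ½(122 − 80)(168) = 3528.

Consumer surplus = 3528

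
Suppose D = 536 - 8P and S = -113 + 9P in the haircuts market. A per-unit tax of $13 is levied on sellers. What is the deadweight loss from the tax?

Pre-tax equilibrium: P* = 649/17, Q* = 3920/17.
Tax on sellers shifts supply to S = -113 + 9(P − 13) = -230 + 9P.
536 - 8P = -230 + 9P gives buyer price Pb = 766/17; sellers receive Ps = 766/17 − 13 = 545/17.
New quantity: Q = 536 − 8(766/17) = 2984/17.
DWL = ½ × 13 × (3920/17 − 2984/17) = 6084/17.

Deadweight loss = 6084/17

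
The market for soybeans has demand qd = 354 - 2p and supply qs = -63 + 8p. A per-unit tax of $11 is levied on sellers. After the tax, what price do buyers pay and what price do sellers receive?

Pre-tax equilibrium: p* = 41.7, q* = 270.6.
Tax on sellers shifts supply to qs = -63 + 8(p − 11) = -151 + 8p.
354 - 2p = -151 + 8p gives buyer price pb = 50.5; sellers receive ps = 50.5 − 11 = 39.5.
New quantity: q = 354 − 2(50.5) = 253.

Buyers pay $50.5, sellers receive $39.5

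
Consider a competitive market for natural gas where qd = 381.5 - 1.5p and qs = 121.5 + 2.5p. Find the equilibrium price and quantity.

p* = 65, q* = 284

Set qd = qs: 381.5 - 1.5p = 121.5 + 2.5p.
260 = 4p, so p* = 65.
q* = 381.5 − 1.5(65) = 284.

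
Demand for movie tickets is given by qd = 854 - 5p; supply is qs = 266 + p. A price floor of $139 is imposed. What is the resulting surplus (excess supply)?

Surplus = 246

Equilibrium price would be p* = 98, so the floor at 139 binds.
At p = 139: qd = 159, qs = 405.
Surplus = 405 − 159 = 246.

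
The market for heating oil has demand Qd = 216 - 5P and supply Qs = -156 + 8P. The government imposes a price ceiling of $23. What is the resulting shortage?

Equilibrium price would be P* = 372/13, so the ceiling at 23 binds.
At P = 23: Qd = 216 − 5(23) = 101, Qs = -156 + 8(23) = 28.
Shortage = 101 − 28 = 73.

Shortage = 73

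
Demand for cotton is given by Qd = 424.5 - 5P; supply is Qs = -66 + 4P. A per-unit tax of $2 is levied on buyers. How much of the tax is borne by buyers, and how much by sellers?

Pre-tax equilibrium: P* = 54.5, Q* = 152.
Tax on buyers shifts demand to Qd = 424.5 − 5(P + 2) = 414.5 - 5P.
414.5 - 5P = -66 + 4P gives seller price Ps = 961/18; buyers pay Pb = 961/18 + 2 = 997/18.
New quantity: Q = 424.5 − 5(997/18) = 1328/9.
Buyer burden = 997/18 − 54.5 = 8/9; seller burden = 54.5 − 961/18 = 10/9.

Buyers bear 8/9, sellers bear 10/9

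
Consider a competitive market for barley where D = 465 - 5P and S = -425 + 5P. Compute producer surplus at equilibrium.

Producer surplus = 40

Equilibrium: 465 - 5P = -425 + 5P gives P* = 89, Q* = 20.
Supply starts at P = 85 (where S = 0).
PS = ½(89 − 85)(20) = 40.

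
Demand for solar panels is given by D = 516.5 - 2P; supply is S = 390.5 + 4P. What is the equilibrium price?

Set D = S: 516.5 - 2P = 390.5 + 4P.
126 = 6P, so P* = 21.
Q* = 516.5 − 2(21) = 474.5.

P* = 21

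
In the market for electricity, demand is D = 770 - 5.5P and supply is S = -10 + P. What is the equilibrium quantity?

Set D = S: 770 - 5.5P = -10 + P.
780 = 6.5P, so P* = 120.
Q* = 770 − 5.5(120) = 110.

Q* = 110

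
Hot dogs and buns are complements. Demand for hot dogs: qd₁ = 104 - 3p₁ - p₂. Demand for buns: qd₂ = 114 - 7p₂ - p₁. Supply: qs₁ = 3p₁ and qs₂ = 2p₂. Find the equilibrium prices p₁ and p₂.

p₁ = 822/53, p₂ = 580/53

Market 1: 104 - 3p₁ - p₂ = 3p₁ → 6p₁ + p₂ = 104.
Market 2: 9p₂ + p₁ = 114.
Eliminating p₂: 9×(1) − 1×(2) gives 53p₁ = 822, so p₁ = 822/53.
Back-substitute into (2): p₂ = (114 − 1×822/53) / 9 = 580/53.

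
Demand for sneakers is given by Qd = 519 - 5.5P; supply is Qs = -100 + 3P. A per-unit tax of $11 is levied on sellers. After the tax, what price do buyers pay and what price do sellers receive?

Buyers pay 1304/17, sellers receive 1117/17

Pre-tax equilibrium: P* = 1238/17, Q* = 2014/17.
Tax on sellers shifts supply to Qs = -100 + 3(P − 11) = -133 + 3P.
519 - 5.5P = -133 + 3P gives buyer price Pb = 1304/17; sellers receive Ps = 1304/17 − 11 = 1117/17.
New quantity: Q = 519 − 5.5(1304/17) = 1651/17.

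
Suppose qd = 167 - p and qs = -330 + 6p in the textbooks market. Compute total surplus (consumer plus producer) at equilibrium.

Total surplus = 5376

Equilibrium: 167 - p = -330 + 6p gives p* = 71, q* = 96.
Demand choke price: p = 167; supply starts at p = 55.
CS = ½(167 − 71)(96) = 4608; PS = ½(71 − 55)(96) = 768.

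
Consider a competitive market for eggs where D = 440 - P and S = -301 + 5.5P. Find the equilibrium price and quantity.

Set D = S: 440 - P = -301 + 5.5P.
741 = 6.5P, so P* = 114.
Q* = 440 − 1(114) = 326.

P* = 114, Q* = 326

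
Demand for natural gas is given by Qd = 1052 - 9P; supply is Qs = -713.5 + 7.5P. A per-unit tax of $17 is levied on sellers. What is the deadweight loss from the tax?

Deadweight loss = 13005/22

Pre-tax equilibrium: P* = 107, Q* = 89.
Tax on sellers shifts supply to Qs = -713.5 + 7.5(P − 17) = -841 + 7.5P.
1052 - 9P = -841 + 7.5P gives buyer price Pb = 1262/11; sellers receive Ps = 1262/11 − 17 = 1075/11.
New quantity: Q = 1052 − 9(1262/11) = 214/11.
DWL = ½ × 17 × (89 − 214/11) = 13005/22.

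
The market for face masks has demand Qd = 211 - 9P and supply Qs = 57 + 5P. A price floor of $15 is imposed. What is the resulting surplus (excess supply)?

Equilibrium price would be P* = 11, so the floor at 15 binds.
At P = 15: Qd = 76, Qs = 132.
Surplus = 132 − 76 = 56.

Surplus = 56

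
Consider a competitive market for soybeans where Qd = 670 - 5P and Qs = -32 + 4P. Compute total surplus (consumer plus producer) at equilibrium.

Equilibrium: 670 - 5P = -32 + 4P gives P* = 78, Q* = 280.
Demand choke price: P = 134; supply starts at P = 8.
CS = ½(134 − 78)(280) = 7840; PS = ½(78 − 8)(280) = 9800.

Total surplus = 17640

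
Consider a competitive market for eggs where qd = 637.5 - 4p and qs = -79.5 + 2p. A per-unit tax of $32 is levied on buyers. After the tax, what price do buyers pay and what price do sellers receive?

Pre-tax equilibrium: p* = 119.5, q* = 159.5.
Tax on buyers shifts demand to qd = 637.5 − 4(p + 32) = 509.5 - 4p.
509.5 - 4p = -79.5 + 2p gives seller price ps = 589/6; buyers pay pb = 589/6 + 32 = 781/6.
New quantity: q = 637.5 − 4(781/6) = 701/6.

Buyers pay 781/6, sellers receive 589/6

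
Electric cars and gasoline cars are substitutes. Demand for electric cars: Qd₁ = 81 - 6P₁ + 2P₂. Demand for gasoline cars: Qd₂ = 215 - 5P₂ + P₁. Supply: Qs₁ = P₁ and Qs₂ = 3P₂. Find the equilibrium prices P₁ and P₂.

P₁ = 539/27, P₂ = 793/27

Market 1: 81 - 6P₁ + 2P₂ = P₁ → 7P₁ - 2P₂ = 81.
Market 2: 8P₂ - P₁ = 215.
Eliminating P₂: 8×(1) + 2×(2) gives 54P₁ = 1078, so P₁ = 539/27.
Back-substitute into (2): P₂ = (215 + 1×539/27) / 8 = 793/27.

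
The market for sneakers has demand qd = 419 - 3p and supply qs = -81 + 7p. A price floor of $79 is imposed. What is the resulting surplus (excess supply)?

Equilibrium price would be p* = 50, so the floor at 79 binds.
At p = 79: qd = 182, qs = 472.
Surplus = 472 − 182 = 290.

Surplus = 290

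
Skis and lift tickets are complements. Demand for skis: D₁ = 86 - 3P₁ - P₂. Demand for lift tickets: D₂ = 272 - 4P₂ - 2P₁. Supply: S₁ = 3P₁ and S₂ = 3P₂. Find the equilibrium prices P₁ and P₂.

Market 1: 86 - 3P₁ - P₂ = 3P₁ → 6P₁ + P₂ = 86.
Market 2: 7P₂ + 2P₁ = 272.
Eliminating P₂: 7×(1) − 1×(2) gives 40P₁ = 330, so P₁ = 8.25.
Back-substitute into (2): P₂ = (272 − 2×8.25) / 7 = 36.5.

P₁ = 8.25, P₂ = 36.5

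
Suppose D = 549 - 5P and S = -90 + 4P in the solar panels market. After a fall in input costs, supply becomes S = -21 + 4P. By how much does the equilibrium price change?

Original equilibrium: P* = 71, Q* = 194.
New equilibrium: 549 - 5P = -21 + 4P, so 570 = 9P and P' = 190/3; Q' = 549 − 5(190/3) = 697/3.
Change in price: 190/3 − 71 = -23/3.

ΔP = -23/3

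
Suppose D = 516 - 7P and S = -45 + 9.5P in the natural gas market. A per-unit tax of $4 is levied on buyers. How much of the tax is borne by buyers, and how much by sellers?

Pre-tax equilibrium: P* = 34, Q* = 278.
Tax on buyers shifts demand to D = 516 − 7(P + 4) = 488 - 7P.
488 - 7P = -45 + 9.5P gives seller price Ps = 1066/33; buyers pay Pb = 1066/33 + 4 = 1198/33.
New quantity: Q = 516 − 7(1198/33) = 8642/33.
Buyer burden = 1198/33 − 34 = 76/33; seller burden = 34 − 1066/33 = 56/33.

Buyers bear 76/33, sellers bear 56/33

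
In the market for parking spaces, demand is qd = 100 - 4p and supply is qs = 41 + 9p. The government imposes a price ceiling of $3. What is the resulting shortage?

Shortage = 20

Equilibrium price would be p* = 59/13, so the ceiling at 3 binds.
At p = 3: qd = 100 − 4(3) = 88, qs = 41 + 9(3) = 68.
Shortage = 88 − 68 = 20.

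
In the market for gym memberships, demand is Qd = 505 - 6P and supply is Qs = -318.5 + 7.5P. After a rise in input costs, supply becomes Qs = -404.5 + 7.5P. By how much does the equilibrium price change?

ΔP = 172/27

Original equilibrium: P* = 61, Q* = 139.
New equilibrium: 505 - 6P = -404.5 + 7.5P, so 909.5 = 13.5P and P' = 1819/27; Q' = 505 − 6(1819/27) = 907/9.
Change in price: 1819/27 − 61 = 172/27.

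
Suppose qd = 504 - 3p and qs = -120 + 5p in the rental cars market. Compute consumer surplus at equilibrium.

Consumer surplus = 12150

Equilibrium: 504 - 3p = -120 + 5p gives p* = 78, q* = 270.
Demand choke price (qd = 0): p = 168.
CS = ½(168 − 78)(270) = 12150.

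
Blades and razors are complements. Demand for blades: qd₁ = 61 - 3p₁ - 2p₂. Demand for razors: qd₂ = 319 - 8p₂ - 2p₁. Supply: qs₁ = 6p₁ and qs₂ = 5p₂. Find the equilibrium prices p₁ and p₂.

Market 1: 61 - 3p₁ - 2p₂ = 6p₁ → 9p₁ + 2p₂ = 61.
Market 2: 13p₂ + 2p₁ = 319.
Eliminating p₂: 13×(1) − 2×(2) gives 113p₁ = 155, so p₁ = 155/113.
Back-substitute into (2): p₂ = (319 − 2×155/113) / 13 = 2749/113.

p₁ = 155/113, p₂ = 2749/113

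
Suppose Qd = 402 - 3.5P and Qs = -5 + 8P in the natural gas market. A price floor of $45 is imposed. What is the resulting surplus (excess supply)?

Surplus = 110.5

Equilibrium price would be P* = 814/23, so the floor at 45 binds.
At P = 45: Qd = 244.5, Qs = 355.
Surplus = 355 − 244.5 = 110.5.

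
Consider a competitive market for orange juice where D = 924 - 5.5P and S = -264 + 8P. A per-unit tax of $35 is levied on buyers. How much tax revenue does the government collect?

Pre-tax equilibrium: P* = 88, Q* = 440.
Tax on buyers shifts demand to D = 924 − 5.5(P + 35) = 731.5 - 5.5P.
731.5 - 5.5P = -264 + 8P gives seller price Ps = 1991/27; buyers pay Pb = 1991/27 + 35 = 2936/27.
New quantity: Q = 924 − 5.5(2936/27) = 8800/27.
Revenue = 35 × 8800/27 = 308000/27.

Tax revenue = 308000/27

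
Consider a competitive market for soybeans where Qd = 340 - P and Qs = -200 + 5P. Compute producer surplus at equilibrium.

Producer surplus = 6250

Equilibrium: 340 - P = -200 + 5P gives P* = 90, Q* = 250.
Supply starts at P = 40 (where Qs = 0).
PS = ½(90 − 40)(250) = 6250.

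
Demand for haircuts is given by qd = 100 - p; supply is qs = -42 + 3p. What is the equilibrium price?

p* = 35.5

Set qd = qs: 100 - p = -42 + 3p.
142 = 4p, so p* = 35.5.
q* = 100 − 1(35.5) = 64.5.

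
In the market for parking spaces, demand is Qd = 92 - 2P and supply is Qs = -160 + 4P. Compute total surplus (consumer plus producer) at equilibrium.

Total surplus = 24

Equilibrium: 92 - 2P = -160 + 4P gives P* = 42, Q* = 8.
Demand choke price: P = 46; supply starts at P = 40.
CS = ½(46 − 42)(8) = 16; PS = ½(42 − 40)(8) = 8.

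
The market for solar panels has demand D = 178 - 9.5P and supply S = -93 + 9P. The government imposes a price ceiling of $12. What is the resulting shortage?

Shortage = 49

Equilibrium price would be P* = 542/37, so the ceiling at 12 binds.
At P = 12: D = 178 − 9.5(12) = 64, S = -93 + 9(12) = 15.
Shortage = 64 − 15 = 49.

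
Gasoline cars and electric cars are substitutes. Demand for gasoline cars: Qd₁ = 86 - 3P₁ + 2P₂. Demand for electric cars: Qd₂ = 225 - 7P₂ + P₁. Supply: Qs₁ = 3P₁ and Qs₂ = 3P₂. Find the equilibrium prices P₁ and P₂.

Market 1: 86 - 3P₁ + 2P₂ = 3P₁ → 6P₁ - 2P₂ = 86.
Market 2: 10P₂ - P₁ = 225.
Eliminating P₂: 10×(1) + 2×(2) gives 58P₁ = 1310, so P₁ = 655/29.
Back-substitute into (2): P₂ = (225 + 1×655/29) / 10 = 718/29.

P₁ = 655/29, P₂ = 718/29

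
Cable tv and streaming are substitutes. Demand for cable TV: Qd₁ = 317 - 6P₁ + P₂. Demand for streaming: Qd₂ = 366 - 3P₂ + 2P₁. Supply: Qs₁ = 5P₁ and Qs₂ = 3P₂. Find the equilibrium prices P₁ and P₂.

P₁ = 35.4375, P₂ = 72.8125

Market 1: 317 - 6P₁ + P₂ = 5P₁ → 11P₁ - P₂ = 317.
Market 2: 6P₂ - 2P₁ = 366.
Eliminating P₂: 6×(1) + 1×(2) gives 64P₁ = 2268, so P₁ = 35.4375.
Back-substitute into (2): P₂ = (366 + 2×35.4375) / 6 = 72.8125.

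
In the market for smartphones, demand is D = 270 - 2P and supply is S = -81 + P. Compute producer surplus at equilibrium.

Equilibrium: 270 - 2P = -81 + P gives P* = 117, Q* = 36.
Supply starts at P = 81 (where S = 0).
PS = ½(117 − 81)(36) = 648.

Producer surplus = 648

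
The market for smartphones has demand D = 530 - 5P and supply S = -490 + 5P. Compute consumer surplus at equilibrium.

Consumer surplus = 40

Equilibrium: 530 - 5P = -490 + 5P gives P* = 102, Q* = 20.
Demand choke price (D = 0): P = 106.
CS = ½(106 − 102)(20) = 40.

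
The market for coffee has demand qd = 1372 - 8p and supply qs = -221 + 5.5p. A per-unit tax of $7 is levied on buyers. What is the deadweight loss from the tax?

Pre-tax equilibrium: p* = 118, q* = 428.
Tax on buyers shifts demand to qd = 1372 − 8(p + 7) = 1316 - 8p.
1316 - 8p = -221 + 5.5p gives seller price ps = 3074/27; buyers pay pb = 3074/27 + 7 = 3263/27.
New quantity: q = 1372 − 8(3263/27) = 10940/27.
DWL = ½ × 7 × (428 − 10940/27) = 2156/27.

Deadweight loss = 2156/27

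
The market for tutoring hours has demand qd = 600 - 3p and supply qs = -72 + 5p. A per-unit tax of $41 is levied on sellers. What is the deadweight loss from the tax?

Pre-tax equilibrium: p* = 84, q* = 348.
Tax on sellers shifts supply to qs = -72 + 5(p − 41) = -277 + 5p.
600 - 3p = -277 + 5p gives buyer price pb = 109.625; sellers receive ps = 109.625 − 41 = 68.625.
New quantity: q = 600 − 3(109.625) = 271.125.
DWL = ½ × 41 × (348 − 271.125) = 1575.9375.

Deadweight loss = 1575.9375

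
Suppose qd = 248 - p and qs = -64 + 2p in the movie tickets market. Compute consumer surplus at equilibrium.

Consumer surplus = 10368

Equilibrium: 248 - p = -64 + 2p gives p* = 104, q* = 144.
Demand choke price (qd = 0): p = 248.
CS = ½(248 − 104)(144) = 10368.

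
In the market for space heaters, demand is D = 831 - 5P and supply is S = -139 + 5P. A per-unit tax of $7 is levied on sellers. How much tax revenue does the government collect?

Pre-tax equilibrium: P* = 97, Q* = 346.
Tax on sellers shifts supply to S = -139 + 5(P − 7) = -174 + 5P.
831 - 5P = -174 + 5P gives buyer price Pb = 100.5; sellers receive Ps = 100.5 − 7 = 93.5.
New quantity: Q = 831 − 5(100.5) = 328.5.
Revenue = 7 × 328.5 = 2299.5.

Tax revenue = 2299.5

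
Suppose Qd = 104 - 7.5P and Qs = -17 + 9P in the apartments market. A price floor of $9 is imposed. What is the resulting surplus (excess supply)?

Equilibrium price would be P* = 22/3, so the floor at 9 binds.
At P = 9: Qd = 36.5, Qs = 64.
Surplus = 64 − 36.5 = 27.5.

Surplus = 27.5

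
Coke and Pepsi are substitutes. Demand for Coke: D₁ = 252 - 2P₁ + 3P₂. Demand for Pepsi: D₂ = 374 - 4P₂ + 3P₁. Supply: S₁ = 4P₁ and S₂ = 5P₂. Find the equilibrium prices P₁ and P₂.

Market 1: 252 - 2P₁ + 3P₂ = 4P₁ → 6P₁ - 3P₂ = 252.
Market 2: 9P₂ - 3P₁ = 374.
Eliminating P₂: 9×(1) + 3×(2) gives 45P₁ = 3390, so P₁ = 226/3.
Back-substitute into (2): P₂ = (374 + 3×226/3) / 9 = 200/3.

P₁ = 226/3, P₂ = 200/3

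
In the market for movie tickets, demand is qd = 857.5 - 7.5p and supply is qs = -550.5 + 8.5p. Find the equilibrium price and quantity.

p* = 88, q* = 197.5

Set qd = qs: 857.5 - 7.5p = -550.5 + 8.5p.
1408 = 16p, so p* = 88.
q* = 857.5 − 7.5(88) = 197.5.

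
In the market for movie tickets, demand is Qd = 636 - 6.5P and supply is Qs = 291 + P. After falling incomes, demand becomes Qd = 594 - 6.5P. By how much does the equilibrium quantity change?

Original equilibrium: P* = 46, Q* = 337.
New equilibrium: 594 - 6.5P = 291 + P, so 303 = 7.5P and P' = 40.4; Q' = 594 − 6.5(40.4) = 331.4.
Change in quantity: 331.4 − 337 = -5.6.

ΔQ = -5.6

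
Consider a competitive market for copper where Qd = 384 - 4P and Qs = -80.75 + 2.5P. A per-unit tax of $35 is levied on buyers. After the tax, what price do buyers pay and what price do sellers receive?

Buyers pay 2209/26, sellers receive 1299/26

Pre-tax equilibrium: P* = 71.5, Q* = 98.
Tax on buyers shifts demand to Qd = 384 − 4(P + 35) = 244 - 4P.
244 - 4P = -80.75 + 2.5P gives seller price Ps = 1299/26; buyers pay Pb = 1299/26 + 35 = 2209/26.
New quantity: Q = 384 − 4(2209/26) = 574/13.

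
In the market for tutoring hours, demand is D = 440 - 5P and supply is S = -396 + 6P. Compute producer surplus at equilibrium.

Producer surplus = 300

Equilibrium: 440 - 5P = -396 + 6P gives P* = 76, Q* = 60.
Supply starts at P = 66 (where S = 0).
PS = ½(76 − 66)(60) = 300.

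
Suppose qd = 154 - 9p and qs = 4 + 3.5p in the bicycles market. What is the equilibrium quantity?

Set qd = qs: 154 - 9p = 4 + 3.5p.
150 = 12.5p, so p* = 12.
q* = 154 − 9(12) = 46.

q* = 46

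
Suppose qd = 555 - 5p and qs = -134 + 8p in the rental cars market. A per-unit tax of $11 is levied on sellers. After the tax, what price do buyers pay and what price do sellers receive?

Buyers pay 777/13, sellers receive 634/13

Pre-tax equilibrium: p* = 53, q* = 290.
Tax on sellers shifts supply to qs = -134 + 8(p − 11) = -222 + 8p.
555 - 5p = -222 + 8p gives buyer price pb = 777/13; sellers receive ps = 777/13 − 11 = 634/13.
New quantity: q = 555 − 5(777/13) = 3330/13.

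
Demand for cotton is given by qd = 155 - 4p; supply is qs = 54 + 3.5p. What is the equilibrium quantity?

q* = 1517/15

Set qd = qs: 155 - 4p = 54 + 3.5p.
101 = 7.5p, so p* = 202/15.
q* = 155 − 4(202/15) = 1517/15.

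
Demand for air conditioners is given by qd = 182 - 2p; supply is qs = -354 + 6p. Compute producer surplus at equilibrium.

Equilibrium: 182 - 2p = -354 + 6p gives p* = 67, q* = 48.
Supply starts at p = 59 (where qs = 0).
PS = ½(67 − 59)(48) = 192.

Producer surplus = 192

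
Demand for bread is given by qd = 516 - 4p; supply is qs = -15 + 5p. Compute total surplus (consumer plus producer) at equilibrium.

Total surplus = 17640

Equilibrium: 516 - 4p = -15 + 5p gives p* = 59, q* = 280.
Demand choke price: p = 129; supply starts at p = 3.
CS = ½(129 − 59)(280) = 9800; PS = ½(59 − 3)(280) = 7840.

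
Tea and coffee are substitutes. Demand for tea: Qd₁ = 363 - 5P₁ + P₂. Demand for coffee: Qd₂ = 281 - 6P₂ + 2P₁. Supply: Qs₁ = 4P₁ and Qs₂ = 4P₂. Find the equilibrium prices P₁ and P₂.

P₁ = 3911/88, P₂ = 3255/88

Market 1: 363 - 5P₁ + P₂ = 4P₁ → 9P₁ - P₂ = 363.
Market 2: 10P₂ - 2P₁ = 281.
Eliminating P₂: 10×(1) + 1×(2) gives 88P₁ = 3911, so P₁ = 3911/88.
Back-substitute into (2): P₂ = (281 + 2×3911/88) / 10 = 3255/88.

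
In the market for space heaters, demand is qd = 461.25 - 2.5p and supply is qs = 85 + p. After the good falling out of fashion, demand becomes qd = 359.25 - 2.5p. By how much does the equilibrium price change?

Original equilibrium: p* = 107.5, q* = 192.5.
New equilibrium: 359.25 - 2.5p = 85 + p, so 274.25 = 3.5p and p' = 1097/14; q' = 359.25 − 2.5(1097/14) = 2287/14.
Change in price: 1097/14 − 107.5 = -204/7.

Δp = -204/7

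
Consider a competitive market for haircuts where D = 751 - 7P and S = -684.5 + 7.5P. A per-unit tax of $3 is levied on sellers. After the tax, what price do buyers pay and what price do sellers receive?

Pre-tax equilibrium: P* = 99, Q* = 58.
Tax on sellers shifts supply to S = -684.5 + 7.5(P − 3) = -707 + 7.5P.
751 - 7P = -707 + 7.5P gives buyer price Pb = 2916/29; sellers receive Ps = 2916/29 − 3 = 2829/29.
New quantity: Q = 751 − 7(2916/29) = 1367/29.

Buyers pay 2916/29, sellers receive 2829/29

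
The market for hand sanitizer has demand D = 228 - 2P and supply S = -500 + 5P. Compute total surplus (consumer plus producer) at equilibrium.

Total surplus = 140

Equilibrium: 228 - 2P = -500 + 5P gives P* = 104, Q* = 20.
Demand choke price: P = 114; supply starts at P = 100.
CS = ½(114 − 104)(20) = 100; PS = ½(104 − 100)(20) = 40.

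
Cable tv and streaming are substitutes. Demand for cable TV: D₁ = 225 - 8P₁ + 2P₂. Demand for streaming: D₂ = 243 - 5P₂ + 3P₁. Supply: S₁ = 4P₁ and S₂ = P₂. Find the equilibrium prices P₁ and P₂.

P₁ = 306/11, P₂ = 1197/22

Market 1: 225 - 8P₁ + 2P₂ = 4P₁ → 12P₁ - 2P₂ = 225.
Market 2: 6P₂ - 3P₁ = 243.
Eliminating P₂: 6×(1) + 2×(2) gives 66P₁ = 1836, so P₁ = 306/11.
Back-substitute into (2): P₂ = (243 + 3×306/11) / 6 = 1197/22.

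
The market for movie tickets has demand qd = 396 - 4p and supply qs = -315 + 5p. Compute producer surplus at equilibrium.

Equilibrium: 396 - 4p = -315 + 5p gives p* = 79, q* = 80.
Supply starts at p = 63 (where qs = 0).
PS = ½(79 − 63)(80) = 640.

Producer surplus = 640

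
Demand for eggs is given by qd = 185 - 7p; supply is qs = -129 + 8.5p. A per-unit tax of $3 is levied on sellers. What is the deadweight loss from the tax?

Pre-tax equilibrium: p* = 628/31, q* = 1339/31.
Tax on sellers shifts supply to qs = -129 + 8.5(p − 3) = -154.5 + 8.5p.
185 - 7p = -154.5 + 8.5p gives buyer price pb = 679/31; sellers receive ps = 679/31 − 3 = 586/31.
New quantity: q = 185 − 7(679/31) = 982/31.
DWL = ½ × 3 × (1339/31 − 982/31) = 1071/62.

Deadweight loss = 1071/62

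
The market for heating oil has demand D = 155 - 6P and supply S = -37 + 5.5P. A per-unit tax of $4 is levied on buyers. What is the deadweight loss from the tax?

Pre-tax equilibrium: P* = 384/23, Q* = 1261/23.
Tax on buyers shifts demand to D = 155 − 6(P + 4) = 131 - 6P.
131 - 6P = -37 + 5.5P gives seller price Ps = 336/23; buyers pay Pb = 336/23 + 4 = 428/23.
New quantity: Q = 155 − 6(428/23) = 997/23.
DWL = ½ × 4 × (1261/23 − 997/23) = 528/23.

Deadweight loss = 528/23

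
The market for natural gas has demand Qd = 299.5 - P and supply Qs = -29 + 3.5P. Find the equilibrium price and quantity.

P* = 73, Q* = 226.5

Set Qd = Qs: 299.5 - P = -29 + 3.5P.
328.5 = 4.5P, so P* = 73.
Q* = 299.5 − 1(73) = 226.5.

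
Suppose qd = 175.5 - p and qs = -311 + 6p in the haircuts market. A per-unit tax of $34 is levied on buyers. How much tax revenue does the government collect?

Tax revenue = 18292/7

Pre-tax equilibrium: p* = 69.5, q* = 106.
Tax on buyers shifts demand to qd = 175.5 − 1(p + 34) = 141.5 - p.
141.5 - p = -311 + 6p gives seller price ps = 905/14; buyers pay pb = 905/14 + 34 = 1381/14.
New quantity: q = 175.5 − 1(1381/14) = 538/7.
Revenue = 34 × 538/7 = 18292/7.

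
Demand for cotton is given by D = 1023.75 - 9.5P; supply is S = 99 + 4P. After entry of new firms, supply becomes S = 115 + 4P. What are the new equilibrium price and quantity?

Original equilibrium: P* = 68.5, Q* = 373.
New equilibrium: 1023.75 - 9.5P = 115 + 4P, so 908.75 = 13.5P and P' = 3635/54; Q' = 1023.75 − 9.5(3635/54) = 10375/27.

P' = 3635/54, Q' = 10375/27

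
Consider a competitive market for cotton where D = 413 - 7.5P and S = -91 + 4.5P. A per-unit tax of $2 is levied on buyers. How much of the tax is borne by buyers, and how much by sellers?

Pre-tax equilibrium: P* = 42, Q* = 98.
Tax on buyers shifts demand to D = 413 − 7.5(P + 2) = 398 - 7.5P.
398 - 7.5P = -91 + 4.5P gives seller price Ps = 40.75; buyers pay Pb = 40.75 + 2 = 42.75.
New quantity: Q = 413 − 7.5(42.75) = 92.375.
Buyer burden = 42.75 − 42 = 0.75; seller burden = 42 − 40.75 = 1.25.

Buyers bear $0.75, sellers bear $1.25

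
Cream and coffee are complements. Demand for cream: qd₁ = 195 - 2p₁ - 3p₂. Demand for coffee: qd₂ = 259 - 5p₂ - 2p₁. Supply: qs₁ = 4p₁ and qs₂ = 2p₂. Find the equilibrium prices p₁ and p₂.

p₁ = 49/3, p₂ = 97/3

Market 1: 195 - 2p₁ - 3p₂ = 4p₁ → 6p₁ + 3p₂ = 195.
Market 2: 7p₂ + 2p₁ = 259.
Eliminating p₂: 7×(1) − 3×(2) gives 36p₁ = 588, so p₁ = 49/3.
Back-substitute into (2): p₂ = (259 − 2×49/3) / 7 = 97/3.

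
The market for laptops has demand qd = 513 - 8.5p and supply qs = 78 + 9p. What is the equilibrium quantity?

q* = 2112/7

Set qd = qs: 513 - 8.5p = 78 + 9p.
435 = 17.5p, so p* = 174/7.
q* = 513 − 8.5(174/7) = 2112/7.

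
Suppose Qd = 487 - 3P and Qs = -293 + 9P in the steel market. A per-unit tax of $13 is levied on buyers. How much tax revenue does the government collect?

Tax revenue = 3415.75

Pre-tax equilibrium: P* = 65, Q* = 292.
Tax on buyers shifts demand to Qd = 487 − 3(P + 13) = 448 - 3P.
448 - 3P = -293 + 9P gives seller price Ps = 61.75; buyers pay Pb = 61.75 + 13 = 74.75.
New quantity: Q = 487 − 3(74.75) = 262.75.
Revenue = 13 × 262.75 = 3415.75.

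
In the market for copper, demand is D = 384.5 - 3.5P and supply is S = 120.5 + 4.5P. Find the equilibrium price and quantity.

P* = 33, Q* = 269

Set D = S: 384.5 - 3.5P = 120.5 + 4.5P.
264 = 8P, so P* = 33.
Q* = 384.5 − 3.5(33) = 269.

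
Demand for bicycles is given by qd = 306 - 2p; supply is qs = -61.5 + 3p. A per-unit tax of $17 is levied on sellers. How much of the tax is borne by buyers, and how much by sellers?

Pre-tax equilibrium: p* = 73.5, q* = 159.
Tax on sellers shifts supply to qs = -61.5 + 3(p − 17) = -112.5 + 3p.
306 - 2p = -112.5 + 3p gives buyer price pb = 83.7; sellers receive ps = 83.7 − 17 = 66.7.
New quantity: q = 306 − 2(83.7) = 138.6.
Buyer burden = 83.7 − 73.5 = 10.2; seller burden = 73.5 − 66.7 = 6.8.

Buyers bear $10.2, sellers bear $6.8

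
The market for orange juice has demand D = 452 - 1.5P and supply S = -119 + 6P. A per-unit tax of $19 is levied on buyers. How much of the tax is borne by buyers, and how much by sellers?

Pre-tax equilibrium: P* = 1142/15, Q* = 337.8.
Tax on buyers shifts demand to D = 452 − 1.5(P + 19) = 423.5 - 1.5P.
423.5 - 1.5P = -119 + 6P gives seller price Ps = 217/3; buyers pay Pb = 217/3 + 19 = 274/3.
New quantity: Q = 452 − 1.5(274/3) = 315.
Buyer burden = 274/3 − 1142/15 = 15.2; seller burden = 1142/15 − 217/3 = 3.8.

Buyers bear $15.2, sellers bear $3.8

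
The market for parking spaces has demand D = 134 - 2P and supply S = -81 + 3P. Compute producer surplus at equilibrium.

Equilibrium: 134 - 2P = -81 + 3P gives P* = 43, Q* = 48.
Supply starts at P = 27 (where S = 0).
PS = ½(43 − 27)(48) = 384.

Producer surplus = 384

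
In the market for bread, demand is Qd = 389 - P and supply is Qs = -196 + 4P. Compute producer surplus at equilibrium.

Producer surplus = 9248

Equilibrium: 389 - P = -196 + 4P gives P* = 117, Q* = 272.
Supply starts at P = 49 (where Qs = 0).
PS = ½(117 − 49)(272) = 9248.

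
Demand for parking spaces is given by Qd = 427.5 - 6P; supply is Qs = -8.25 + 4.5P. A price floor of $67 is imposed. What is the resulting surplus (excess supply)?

Equilibrium price would be P* = 41.5, so the floor at 67 binds.
At P = 67: Qd = 25.5, Qs = 293.25.
Surplus = 293.25 − 25.5 = 267.75.

Surplus = 267.75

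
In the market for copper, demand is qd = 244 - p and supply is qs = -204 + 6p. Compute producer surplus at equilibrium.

Equilibrium: 244 - p = -204 + 6p gives p* = 64, q* = 180.
Supply starts at p = 34 (where qs = 0).
PS = ½(64 − 34)(180) = 2700.

Producer surplus = 2700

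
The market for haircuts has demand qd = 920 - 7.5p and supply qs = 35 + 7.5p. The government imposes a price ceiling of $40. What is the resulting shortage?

Shortage = 285

Equilibrium price would be p* = 59, so the ceiling at 40 binds.
At p = 40: qd = 920 − 7.5(40) = 620, qs = 35 + 7.5(40) = 335.
Shortage = 620 − 335 = 285.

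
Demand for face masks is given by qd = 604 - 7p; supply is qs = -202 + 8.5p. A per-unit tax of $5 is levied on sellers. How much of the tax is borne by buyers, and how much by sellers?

Buyers bear 85/31, sellers bear 70/31

Pre-tax equilibrium: p* = 52, q* = 240.
Tax on sellers shifts supply to qs = -202 + 8.5(p − 5) = -244.5 + 8.5p.
604 - 7p = -244.5 + 8.5p gives buyer price pb = 1697/31; sellers receive ps = 1697/31 − 5 = 1542/31.
New quantity: q = 604 − 7(1697/31) = 6845/31.
Buyer burden = 1697/31 − 52 = 85/31; seller burden = 52 − 1542/31 = 70/31.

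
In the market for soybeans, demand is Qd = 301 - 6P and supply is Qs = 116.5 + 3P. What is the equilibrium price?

P* = 20.5

Set Qd = Qs: 301 - 6P = 116.5 + 3P.
184.5 = 9P, so P* = 20.5.
Q* = 301 − 6(20.5) = 178.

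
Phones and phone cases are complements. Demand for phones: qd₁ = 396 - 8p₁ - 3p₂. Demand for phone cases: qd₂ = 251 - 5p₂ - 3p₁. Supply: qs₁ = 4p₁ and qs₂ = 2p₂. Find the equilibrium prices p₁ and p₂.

Market 1: 396 - 8p₁ - 3p₂ = 4p₁ → 12p₁ + 3p₂ = 396.
Market 2: 7p₂ + 3p₁ = 251.
Eliminating p₂: 7×(1) − 3×(2) gives 75p₁ = 2019, so p₁ = 26.92.
Back-substitute into (2): p₂ = (251 − 3×26.92) / 7 = 24.32.

p₁ = 26.92, p₂ = 24.32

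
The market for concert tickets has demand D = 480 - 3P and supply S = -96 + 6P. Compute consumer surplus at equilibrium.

Equilibrium: 480 - 3P = -96 + 6P gives P* = 64, Q* = 288.
Demand choke price (D = 0): P = 160.
CS = ½(160 − 64)(288) = 13824.

Consumer surplus = 13824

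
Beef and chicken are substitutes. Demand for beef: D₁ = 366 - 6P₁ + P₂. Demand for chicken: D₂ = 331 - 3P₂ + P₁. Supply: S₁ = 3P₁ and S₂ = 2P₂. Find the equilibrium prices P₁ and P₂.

P₁ = 2161/44, P₂ = 3345/44

Market 1: 366 - 6P₁ + P₂ = 3P₁ → 9P₁ - P₂ = 366.
Market 2: 5P₂ - P₁ = 331.
Eliminating P₂: 5×(1) + 1×(2) gives 44P₁ = 2161, so P₁ = 2161/44.
Back-substitute into (2): P₂ = (331 + 1×2161/44) / 5 = 3345/44.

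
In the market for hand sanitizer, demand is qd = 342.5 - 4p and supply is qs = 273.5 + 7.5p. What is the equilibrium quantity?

Set qd = qs: 342.5 - 4p = 273.5 + 7.5p.
69 = 11.5p, so p* = 6.
q* = 342.5 − 4(6) = 318.5.

q* = 318.5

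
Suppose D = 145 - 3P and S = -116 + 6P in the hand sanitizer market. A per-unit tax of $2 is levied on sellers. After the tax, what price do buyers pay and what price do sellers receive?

Pre-tax equilibrium: P* = 29, Q* = 58.
Tax on sellers shifts supply to S = -116 + 6(P − 2) = -128 + 6P.
145 - 3P = -128 + 6P gives buyer price Pb = 91/3; sellers receive Ps = 91/3 − 2 = 85/3.
New quantity: Q = 145 − 3(91/3) = 54.

Buyers pay 91/3, sellers receive 85/3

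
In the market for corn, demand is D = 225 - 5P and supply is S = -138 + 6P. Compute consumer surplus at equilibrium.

Equilibrium: 225 - 5P = -138 + 6P gives P* = 33, Q* = 60.
Demand choke price (D = 0): P = 45.
CS = ½(45 − 33)(60) = 360.

Consumer surplus = 360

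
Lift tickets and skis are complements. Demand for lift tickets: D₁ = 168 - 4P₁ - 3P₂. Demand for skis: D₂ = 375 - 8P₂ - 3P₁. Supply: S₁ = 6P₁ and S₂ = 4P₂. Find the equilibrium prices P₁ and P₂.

P₁ = 297/37, P₂ = 1082/37

Market 1: 168 - 4P₁ - 3P₂ = 6P₁ → 10P₁ + 3P₂ = 168.
Market 2: 12P₂ + 3P₁ = 375.
Eliminating P₂: 12×(1) − 3×(2) gives 111P₁ = 891, so P₁ = 297/37.
Back-substitute into (2): P₂ = (375 − 3×297/37) / 12 = 1082/37.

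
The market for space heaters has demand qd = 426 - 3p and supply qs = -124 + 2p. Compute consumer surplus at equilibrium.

Consumer surplus = 1536

Equilibrium: 426 - 3p = -124 + 2p gives p* = 110, q* = 96.
Demand choke price (qd = 0): p = 142.
CS = ½(142 − 110)(96) = 1536.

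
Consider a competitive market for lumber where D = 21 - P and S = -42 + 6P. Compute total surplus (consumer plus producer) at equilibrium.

Total surplus = 84

Equilibrium: 21 - P = -42 + 6P gives P* = 9, Q* = 12.
Demand choke price: P = 21; supply starts at P = 7.
CS = ½(21 − 9)(12) = 72; PS = ½(9 − 7)(12) = 12.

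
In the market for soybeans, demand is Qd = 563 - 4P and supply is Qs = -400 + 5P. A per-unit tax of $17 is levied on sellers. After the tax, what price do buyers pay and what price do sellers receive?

Buyers pay 1048/9, sellers receive 895/9

Pre-tax equilibrium: P* = 107, Q* = 135.
Tax on sellers shifts supply to Qs = -400 + 5(P − 17) = -485 + 5P.
563 - 4P = -485 + 5P gives buyer price Pb = 1048/9; sellers receive Ps = 1048/9 − 17 = 895/9.
New quantity: Q = 563 − 4(1048/9) = 875/9.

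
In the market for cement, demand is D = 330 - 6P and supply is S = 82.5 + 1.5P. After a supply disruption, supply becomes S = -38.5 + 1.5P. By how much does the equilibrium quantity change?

Original equilibrium: P* = 33, Q* = 132.
New equilibrium: 330 - 6P = -38.5 + 1.5P, so 368.5 = 7.5P and P' = 737/15; Q' = 330 − 6(737/15) = 35.2.
Change in quantity: 35.2 − 132 = -96.8.

ΔQ = -96.8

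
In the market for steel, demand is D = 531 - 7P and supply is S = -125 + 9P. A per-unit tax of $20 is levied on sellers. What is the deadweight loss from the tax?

Pre-tax equilibrium: P* = 41, Q* = 244.
Tax on sellers shifts supply to S = -125 + 9(P − 20) = -305 + 9P.
531 - 7P = -305 + 9P gives buyer price Pb = 52.25; sellers receive Ps = 52.25 − 20 = 32.25.
New quantity: Q = 531 − 7(52.25) = 165.25.
DWL = ½ × 20 × (244 − 165.25) = 787.5.

Deadweight loss = 787.5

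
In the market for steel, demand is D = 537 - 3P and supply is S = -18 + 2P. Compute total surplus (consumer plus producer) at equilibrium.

Total surplus = 17340

Equilibrium: 537 - 3P = -18 + 2P gives P* = 111, Q* = 204.
Demand choke price: P = 179; supply starts at P = 9.
CS = ½(179 − 111)(204) = 6936; PS = ½(111 − 9)(204) = 10404.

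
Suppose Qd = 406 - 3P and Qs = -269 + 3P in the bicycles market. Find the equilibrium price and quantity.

P* = 112.5, Q* = 68.5

Set Qd = Qs: 406 - 3P = -269 + 3P.
675 = 6P, so P* = 112.5.
Q* = 406 − 3(112.5) = 68.5.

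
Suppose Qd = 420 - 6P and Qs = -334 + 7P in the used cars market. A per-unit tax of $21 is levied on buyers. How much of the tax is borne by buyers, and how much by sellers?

Buyers bear 147/13, sellers bear 126/13

Pre-tax equilibrium: P* = 58, Q* = 72.
Tax on buyers shifts demand to Qd = 420 − 6(P + 21) = 294 - 6P.
294 - 6P = -334 + 7P gives seller price Ps = 628/13; buyers pay Pb = 628/13 + 21 = 901/13.
New quantity: Q = 420 − 6(901/13) = 54/13.
Buyer burden = 901/13 − 58 = 147/13; seller burden = 58 − 628/13 = 126/13.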